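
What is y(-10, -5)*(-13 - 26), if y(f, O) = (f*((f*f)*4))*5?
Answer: 780000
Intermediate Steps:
y(f, O) = 20*f**3 (y(f, O) = (f*(f**2*4))*5 = (f*(4*f**2))*5 = (4*f**3)*5 = 20*f**3)
y(-10, -5)*(-13 - 26) = (20*(-10)**3)*(-13 - 26) = (20*(-1000))*(-39) = -20000*(-39) = 780000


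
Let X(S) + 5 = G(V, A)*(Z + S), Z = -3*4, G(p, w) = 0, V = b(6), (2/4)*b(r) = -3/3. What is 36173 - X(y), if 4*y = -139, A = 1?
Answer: 36178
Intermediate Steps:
b(r) = -2 (b(r) = 2*(-3/3) = 2*(-3*⅓) = 2*(-1) = -2)
V = -2
y = -139/4 (y = (¼)*(-139) = -139/4 ≈ -34.750)
Z = -12
X(S) = -5 (X(S) = -5 + 0*(-12 + S) = -5 + 0 = -5)
36173 - X(y) = 36173 - 1*(-5) = 36173 + 5 = 36178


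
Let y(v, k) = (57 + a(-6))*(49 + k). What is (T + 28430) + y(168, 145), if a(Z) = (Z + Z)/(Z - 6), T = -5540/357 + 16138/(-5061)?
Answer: 3412510748/86037 ≈ 39663.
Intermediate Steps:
T = -1609486/86037 (T = -5540*1/357 + 16138*(-1/5061) = -5540/357 - 16138/5061 = -1609486/86037 ≈ -18.707)
a(Z) = 2*Z/(-6 + Z) (a(Z) = (2*Z)/(-6 + Z) = 2*Z/(-6 + Z))
y(v, k) = 2842 + 58*k (y(v, k) = (57 + 2*(-6)/(-6 - 6))*(49 + k) = (57 + 2*(-6)/(-12))*(49 + k) = (57 + 2*(-6)*(-1/12))*(49 + k) = (57 + 1)*(49 + k) = 58*(49 + k) = 2842 + 58*k)
(T + 28430) + y(168, 145) = (-1609486/86037 + 28430) + (2842 + 58*145) = 2444422424/86037 + (2842 + 8410) = 2444422424/86037 + 11252 = 3412510748/86037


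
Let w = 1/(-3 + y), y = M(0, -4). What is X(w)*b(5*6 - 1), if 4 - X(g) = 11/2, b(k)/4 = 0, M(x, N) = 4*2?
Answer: 0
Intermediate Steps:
M(x, N) = 8
y = 8
b(k) = 0 (b(k) = 4*0 = 0)
w = ⅕ (w = 1/(-3 + 8) = 1/5 = 1*(⅕) = ⅕ ≈ 0.20000)
X(g) = -3/2 (X(g) = 4 - 11/2 = -3/2)
X(w)*b(5*6 - 1) = -3/2*0 = 0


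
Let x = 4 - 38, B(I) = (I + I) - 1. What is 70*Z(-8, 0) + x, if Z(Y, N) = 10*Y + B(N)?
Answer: -5704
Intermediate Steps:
B(I) = -1 + 2*I (B(I) = 2*I - 1 = -1 + 2*I)
Z(Y, N) = -1 + 2*N + 10*Y (Z(Y, N) = 10*Y + (-1 + 2*N) = -1 + 2*N + 10*Y)
x = -34
70*Z(-8, 0) + x = 70*(-1 + 2*0 + 10*(-8)) - 34 = 70*(-1 + 0 - 80) - 34 = 70*(-81) - 34 = -5670 - 34 = -5704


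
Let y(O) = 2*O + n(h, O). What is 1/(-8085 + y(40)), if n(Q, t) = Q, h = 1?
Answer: -1/8004 ≈ -0.00012494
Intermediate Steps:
y(O) = 1 + 2*O (y(O) = 2*O + 1 = 1 + 2*O)
1/(-8085 + y(40)) = 1/(-8085 + (1 + 2*40)) = 1/(-8085 + (1 + 80)) = 1/(-8085 + 81) = 1/(-8004) = -1/8004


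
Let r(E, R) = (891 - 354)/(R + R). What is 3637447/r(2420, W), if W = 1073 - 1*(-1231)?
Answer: 5587118592/179 ≈ 3.1213e+7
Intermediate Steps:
W = 2304 (W = 1073 + 1231 = 2304)
r(E, R) = 537/(2*R) (r(E, R) = 537/((2*R)) = 537*(1/(2*R)) = 537/(2*R))
3637447/r(2420, W) = 3637447/(((537/2)/2304)) = 3637447/(((537/2)*(1/2304))) = 3637447/(179/1536) = 3637447*(1536/179) = 5587118592/179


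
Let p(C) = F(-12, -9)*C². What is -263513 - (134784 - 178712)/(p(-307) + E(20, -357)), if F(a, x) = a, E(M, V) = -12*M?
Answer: -74523331973/282807 ≈ -2.6351e+5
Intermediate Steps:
p(C) = -12*C²
-263513 - (134784 - 178712)/(p(-307) + E(20, -357)) = -263513 - (134784 - 178712)/(-12*(-307)² - 12*20) = -263513 - (-43928)/(-12*94249 - 240) = -263513 - (-43928)/(-1130988 - 240) = -263513 - (-43928)/(-1131228) = -263513 - (-43928)*(-1)/1131228 = -263513 - 1*10982/282807 = -263513 - 10982/282807 = -74523331973/282807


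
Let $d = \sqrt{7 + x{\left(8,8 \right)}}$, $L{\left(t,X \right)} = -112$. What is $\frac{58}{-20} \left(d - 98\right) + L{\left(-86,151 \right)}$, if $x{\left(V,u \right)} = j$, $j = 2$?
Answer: $\frac{327}{2} \approx 163.5$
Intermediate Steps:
$x{\left(V,u \right)} = 2$
$d = 3$ ($d = \sqrt{7 + 2} = \sqrt{9} = 3$)
$\frac{58}{-20} \left(d - 98\right) + L{\left(-86,151 \right)} = \frac{58}{-20} \left(3 - 98\right) - 112 = 58 \left(- \frac{1}{20}\right) \left(-95\right) - 112 = \left(- \frac{29}{10}\right) \left(-95\right) - 112 = \frac{551}{2} - 112 = \frac{327}{2}$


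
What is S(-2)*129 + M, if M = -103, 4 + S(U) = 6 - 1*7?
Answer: -748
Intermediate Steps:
S(U) = -5 (S(U) = -4 + (6 - 1*7) = -4 + (6 - 7) = -4 - 1 = -5)
S(-2)*129 + M = -5*129 - 103 = -645 - 103 = -748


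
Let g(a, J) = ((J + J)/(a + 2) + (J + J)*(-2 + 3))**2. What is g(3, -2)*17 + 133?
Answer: 13117/25 ≈ 524.68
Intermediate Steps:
g(a, J) = (2*J + 2*J/(2 + a))**2 (g(a, J) = ((2*J)/(2 + a) + (2*J)*1)**2 = (2*J/(2 + a) + 2*J)**2 = (2*J + 2*J/(2 + a))**2)
g(3, -2)*17 + 133 = (4*(-2)**2*(3 + 3)**2/(2 + 3)**2)*17 + 133 = (4*4*6**2/5**2)*17 + 133 = (4*4*(1/25)*36)*17 + 133 = (576/25)*17 + 133 = 9792/25 + 133 = 13117/25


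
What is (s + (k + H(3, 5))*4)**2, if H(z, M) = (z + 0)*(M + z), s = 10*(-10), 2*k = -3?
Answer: 100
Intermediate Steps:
k = -3/2 (k = (1/2)*(-3) = -3/2 ≈ -1.5000)
s = -100
H(z, M) = z*(M + z)
(s + (k + H(3, 5))*4)**2 = (-100 + (-3/2 + 3*(5 + 3))*4)**2 = (-100 + (-3/2 + 3*8)*4)**2 = (-100 + (-3/2 + 24)*4)**2 = (-100 + (45/2)*4)**2 = (-100 + 90)**2 = (-10)**2 = 100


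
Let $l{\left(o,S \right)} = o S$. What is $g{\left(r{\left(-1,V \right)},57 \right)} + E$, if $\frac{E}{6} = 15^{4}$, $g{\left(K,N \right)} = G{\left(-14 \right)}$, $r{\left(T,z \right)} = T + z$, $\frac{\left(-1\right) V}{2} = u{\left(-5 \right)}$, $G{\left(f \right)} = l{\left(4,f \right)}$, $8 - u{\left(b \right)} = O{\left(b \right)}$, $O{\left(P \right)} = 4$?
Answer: $303694$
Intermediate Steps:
$u{\left(b \right)} = 4$ ($u{\left(b \right)} = 8 - 4 = 4$)
$l{\left(o,S \right)} = S o$
$G{\left(f \right)} = 4 f$ ($G{\left(f \right)} = f 4 = 4 f$)
$V = -8$ ($V = \left(-2\right) 4 = -8$)
$g{\left(K,N \right)} = -56$ ($g{\left(K,N \right)} = 4 \left(-14\right) = -56$)
$E = 303750$ ($E = 6 \cdot 15^{4} = 6 \cdot 50625 = 303750$)
$g{\left(r{\left(-1,V \right)},57 \right)} + E = -56 + 303750 = 303694$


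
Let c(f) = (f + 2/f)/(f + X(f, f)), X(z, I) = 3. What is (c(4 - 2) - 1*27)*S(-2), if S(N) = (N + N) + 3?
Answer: 132/5 ≈ 26.400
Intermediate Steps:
S(N) = 3 + 2*N (S(N) = 2*N + 3 = 3 + 2*N)
c(f) = (f + 2/f)/(3 + f) (c(f) = (f + 2/f)/(f + 3) = (f + 2/f)/(3 + f))
(c(4 - 2) - 1*27)*S(-2) = ((2 + (4 - 2)²)/((4 - 2)*(3 + (4 - 2))) - 1*27)*(3 + 2*(-2)) = ((2 + 2²)/(2*(3 + 2)) - 27)*(3 - 4) = ((½)*(2 + 4)/5 - 27)*(-1) = ((½)*(⅕)*6 - 27)*(-1) = (⅗ - 27)*(-1) = -132/5*(-1) = 132/5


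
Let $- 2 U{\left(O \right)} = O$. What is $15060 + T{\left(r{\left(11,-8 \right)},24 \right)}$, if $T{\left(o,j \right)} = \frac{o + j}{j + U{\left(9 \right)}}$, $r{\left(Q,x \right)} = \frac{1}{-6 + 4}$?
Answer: $\frac{587387}{39} \approx 15061.0$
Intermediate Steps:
$U{\left(O \right)} = - \frac{O}{2}$
$r{\left(Q,x \right)} = - \frac{1}{2}$ ($r{\left(Q,x \right)} = \frac{1}{-2} = - \frac{1}{2}$)
$T{\left(o,j \right)} = \frac{j + o}{- \frac{9}{2} + j}$ ($T{\left(o,j \right)} = \frac{o + j}{j - \frac{9}{2}} = \frac{j + o}{j - \frac{9}{2}} = \frac{j + o}{- \frac{9}{2} + j}$)
$15060 + T{\left(r{\left(11,-8 \right)},24 \right)} = 15060 + \frac{2 \left(24 - \frac{1}{2}\right)}{-9 + 2 \cdot 24} = 15060 + 2 \frac{1}{-9 + 48} \cdot \frac{47}{2} = 15060 + 2 \cdot \frac{1}{39} \cdot \frac{47}{2} = 15060 + \frac{47}{39} = \frac{587387}{39}$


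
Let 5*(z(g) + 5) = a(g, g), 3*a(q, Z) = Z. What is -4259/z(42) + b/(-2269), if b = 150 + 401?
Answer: 48312294/24959 ≈ 1935.7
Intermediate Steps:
a(q, Z) = Z/3
z(g) = -5 + g/15 (z(g) = -5 + (g/3)/5 = -5 + g/15)
b = 551
-4259/z(42) + b/(-2269) = -4259/(-5 + (1/15)*42) + 551/(-2269) = -4259/(-5 + 14/5) + 551*(-1/2269) = -4259/(-11/5) - 551/2269 = -4259*(-5/11) - 551/2269 = 21295/11 - 551/2269 = 48312294/24959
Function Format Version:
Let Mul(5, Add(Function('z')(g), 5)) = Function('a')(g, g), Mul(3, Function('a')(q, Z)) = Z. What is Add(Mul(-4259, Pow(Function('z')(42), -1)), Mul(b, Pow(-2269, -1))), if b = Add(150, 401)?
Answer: Rational(48312294, 24959) ≈ 1935.7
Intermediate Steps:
Function('a')(q, Z) = Mul(Rational(1, 3), Z)
Function('z')(g) = Add(-5, Mul(Rational(1, 15), g)) (Function('z')(g) = Add(-5, Mul(Rational(1, 5), Mul(Rational(1, 3), g))) = Add(-5, Mul(Rational(1, 15), g)))
b = 551
Add(Mul(-4259, Pow(Function('z')(42), -1)), Mul(b, Pow(-2269, -1))) = Add(Mul(-4259, Pow(Add(-5, Mul(Rational(1, 15), 42)), -1)), Mul(551, Pow(-2269, -1))) = Add(Mul(-4259, Pow(Add(-5, Rational(14, 5)), -1)), Mul(551, Rational(-1, 2269))) = Add(Mul(-4259, Pow(Rational(-11, 5), -1)), Rational(-551, 2269)) = Add(Mul(-4259, Rational(-5, 11)), Rational(-551, 2269)) = Add(Rational(21295, 11), Rational(-551, 2269)) = Rational(48312294, 24959)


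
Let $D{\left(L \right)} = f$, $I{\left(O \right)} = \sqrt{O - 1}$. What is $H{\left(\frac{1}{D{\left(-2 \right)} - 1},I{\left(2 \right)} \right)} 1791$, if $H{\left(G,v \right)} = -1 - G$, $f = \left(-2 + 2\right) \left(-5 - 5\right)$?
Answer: $0$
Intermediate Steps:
$I{\left(O \right)} = \sqrt{-1 + O}$
$f = 0$ ($f = 0 \left(-10\right) = 0$)
$D{\left(L \right)} = 0$
$H{\left(\frac{1}{D{\left(-2 \right)} - 1},I{\left(2 \right)} \right)} 1791 = \left(-1 - \frac{1}{0 - 1}\right) 1791 = \left(-1 - \frac{1}{-1}\right) 1791 = \left(-1 - -1\right) 1791 = \left(-1 + 1\right) 1791 = 0 \cdot 1791 = 0$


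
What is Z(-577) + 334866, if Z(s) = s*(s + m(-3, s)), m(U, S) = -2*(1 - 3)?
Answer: 665487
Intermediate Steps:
m(U, S) = 4 (m(U, S) = -2*(-2) = 4)
Z(s) = s*(4 + s) (Z(s) = s*(s + 4) = s*(4 + s))
Z(-577) + 334866 = -577*(4 - 577) + 334866 = -577*(-573) + 334866 = 330621 + 334866 = 665487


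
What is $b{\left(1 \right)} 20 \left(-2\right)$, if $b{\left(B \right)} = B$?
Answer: $-40$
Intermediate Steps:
$b{\left(1 \right)} 20 \left(-2\right) = 1 \cdot 20 \left(-2\right) = 1 \left(-40\right) = -40$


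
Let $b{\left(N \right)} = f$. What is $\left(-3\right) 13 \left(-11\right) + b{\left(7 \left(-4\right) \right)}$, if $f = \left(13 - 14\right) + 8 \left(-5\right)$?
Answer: $388$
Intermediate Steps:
$f = -41$ ($f = -1 - 40 = -41$)
$b{\left(N \right)} = -41$
$\left(-3\right) 13 \left(-11\right) + b{\left(7 \left(-4\right) \right)} = \left(-3\right) 13 \left(-11\right) - 41 = \left(-39\right) \left(-11\right) - 41 = 429 - 41 = 388$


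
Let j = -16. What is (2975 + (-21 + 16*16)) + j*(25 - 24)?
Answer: 3194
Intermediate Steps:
(2975 + (-21 + 16*16)) + j*(25 - 24) = (2975 + (-21 + 16*16)) - 16*(25 - 24) = (2975 + (-21 + 256)) - 16*1 = (2975 + 235) - 16 = 3210 - 16 = 3194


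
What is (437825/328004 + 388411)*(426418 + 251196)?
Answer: 43164282665693483/164002 ≈ 2.6319e+11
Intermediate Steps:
(437825/328004 + 388411)*(426418 + 251196) = (437825*(1/328004) + 388411)*677614 = (437825/328004 + 388411)*677614 = (127400799469/328004)*677614 = 43164282665693483/164002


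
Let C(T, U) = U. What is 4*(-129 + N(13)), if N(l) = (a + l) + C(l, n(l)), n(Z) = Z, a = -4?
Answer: -428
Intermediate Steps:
N(l) = -4 + 2*l (N(l) = (-4 + l) + l = -4 + 2*l)
4*(-129 + N(13)) = 4*(-129 + (-4 + 2*13)) = 4*(-129 + (-4 + 26)) = 4*(-129 + 22) = 4*(-107) = -428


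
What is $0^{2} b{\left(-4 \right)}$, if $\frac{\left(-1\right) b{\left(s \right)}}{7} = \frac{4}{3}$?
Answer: $0$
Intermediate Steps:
$b{\left(s \right)} = - \frac{28}{3}$ ($b{\left(s \right)} = - 7 \cdot \frac{4}{3} = - 7 \cdot 4 \cdot \frac{1}{3} = \left(-7\right) \frac{4}{3} = - \frac{28}{3}$)
$0^{2} b{\left(-4 \right)} = 0^{2} \left(- \frac{28}{3}\right) = 0 \left(- \frac{28}{3}\right) = 0$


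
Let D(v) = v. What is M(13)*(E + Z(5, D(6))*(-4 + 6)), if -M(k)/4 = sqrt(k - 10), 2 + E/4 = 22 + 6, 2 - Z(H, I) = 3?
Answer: -408*sqrt(3) ≈ -706.68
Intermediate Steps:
Z(H, I) = -1 (Z(H, I) = 2 - 1*3 = 2 - 3 = -1)
E = 104 (E = -8 + 4*(22 + 6) = -8 + 4*28 = -8 + 112 = 104)
M(k) = -4*sqrt(-10 + k) (M(k) = -4*sqrt(k - 10) = -4*sqrt(-10 + k))
M(13)*(E + Z(5, D(6))*(-4 + 6)) = (-4*sqrt(-10 + 13))*(104 - (-4 + 6)) = (-4*sqrt(3))*(104 - 1*2) = (-4*sqrt(3))*(104 - 2) = -4*sqrt(3)*102 = -408*sqrt(3)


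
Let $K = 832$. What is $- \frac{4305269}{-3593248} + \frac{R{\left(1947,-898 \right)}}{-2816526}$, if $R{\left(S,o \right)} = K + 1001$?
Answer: $\frac{2019885941985}{1686746069408} \approx 1.1975$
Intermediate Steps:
$R{\left(S,o \right)} = 1833$ ($R{\left(S,o \right)} = 832 + 1001 = 1833$)
$- \frac{4305269}{-3593248} + \frac{R{\left(1947,-898 \right)}}{-2816526} = - \frac{4305269}{-3593248} + \frac{1833}{-2816526} = \left(-4305269\right) \left(- \frac{1}{3593248}\right) + 1833 \left(- \frac{1}{2816526}\right) = \frac{4305269}{3593248} - \frac{611}{938842} = \frac{2019885941985}{1686746069408}$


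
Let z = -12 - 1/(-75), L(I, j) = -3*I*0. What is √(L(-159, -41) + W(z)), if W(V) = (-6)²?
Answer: 6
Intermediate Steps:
L(I, j) = 0
z = -899/75 (z = -12 - 1*(-1/75) = -12 + 1/75 = -899/75 ≈ -11.987)
W(V) = 36
√(L(-159, -41) + W(z)) = √(0 + 36) = √36 = 6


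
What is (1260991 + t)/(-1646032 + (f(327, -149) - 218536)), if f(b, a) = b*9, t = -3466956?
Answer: 441193/372325 ≈ 1.1850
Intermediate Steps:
f(b, a) = 9*b
(1260991 + t)/(-1646032 + (f(327, -149) - 218536)) = (1260991 - 3466956)/(-1646032 + (9*327 - 218536)) = -2205965/(-1646032 + (2943 - 218536)) = -2205965/(-1646032 - 215593) = -2205965/(-1861625) = -2205965*(-1/1861625) = 441193/372325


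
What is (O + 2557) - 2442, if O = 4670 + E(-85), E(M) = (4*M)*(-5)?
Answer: 6485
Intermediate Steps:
E(M) = -20*M
O = 6370 (O = 4670 - 20*(-85) = 4670 + 1700 = 6370)
(O + 2557) - 2442 = (6370 + 2557) - 2442 = 8927 - 2442 = 6485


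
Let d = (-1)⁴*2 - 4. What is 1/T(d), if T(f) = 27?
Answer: 1/27 ≈ 0.037037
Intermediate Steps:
d = -2 (d = 1*2 - 4 = 2 - 4 = -2)
1/T(d) = 1/27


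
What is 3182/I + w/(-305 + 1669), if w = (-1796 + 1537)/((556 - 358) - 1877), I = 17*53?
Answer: 7287509751/2063430556 ≈ 3.5317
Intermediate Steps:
I = 901
w = 259/1679 (w = -259/(198 - 1877) = -259/(-1679) = -259*(-1/1679) = 259/1679 ≈ 0.15426)
3182/I + w/(-305 + 1669) = 3182/901 + 259/(1679*(-305 + 1669)) = 3182*(1/901) + (259/1679)/1364 = 3182/901 + (259/1679)*(1/1364) = 3182/901 + 259/2290156 = 7287509751/2063430556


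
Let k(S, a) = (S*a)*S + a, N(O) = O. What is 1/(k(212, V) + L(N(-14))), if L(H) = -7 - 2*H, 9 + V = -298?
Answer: -1/13798094 ≈ -7.2474e-8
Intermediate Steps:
V = -307 (V = -9 - 298 = -307)
k(S, a) = a + a*S² (k(S, a) = a*S² + a = a + a*S²)
1/(k(212, V) + L(N(-14))) = 1/(-307*(1 + 212²) + (-7 - 2*(-14))) = 1/(-307*(1 + 44944) + (-7 + 28)) = 1/(-307*44945 + 21) = 1/(-13798115 + 21) = 1/(-13798094) = -1/13798094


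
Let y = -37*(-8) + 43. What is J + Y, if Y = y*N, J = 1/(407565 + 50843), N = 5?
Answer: 777001561/458408 ≈ 1695.0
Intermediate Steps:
y = 339 (y = 296 + 43 = 339)
J = 1/458408 ≈ 2.1815e-6
Y = 1695 (Y = 339*5 = 1695)
J + Y = 1/458408 + 1695 = 777001561/458408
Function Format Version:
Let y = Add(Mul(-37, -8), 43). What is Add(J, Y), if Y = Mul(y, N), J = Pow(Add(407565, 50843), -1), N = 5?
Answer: Rational(777001561, 458408) ≈ 1695.0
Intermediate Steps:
y = 339 (y = Add(296, 43) = 339)
J = Rational(1, 458408) (J = Pow(458408, -1) = Rational(1, 458408) ≈ 2.1815e-6)
Y = 1695 (Y = Mul(339, 5) = 1695)
Add(J, Y) = Add(Rational(1, 458408), 1695) = Rational(777001561, 458408)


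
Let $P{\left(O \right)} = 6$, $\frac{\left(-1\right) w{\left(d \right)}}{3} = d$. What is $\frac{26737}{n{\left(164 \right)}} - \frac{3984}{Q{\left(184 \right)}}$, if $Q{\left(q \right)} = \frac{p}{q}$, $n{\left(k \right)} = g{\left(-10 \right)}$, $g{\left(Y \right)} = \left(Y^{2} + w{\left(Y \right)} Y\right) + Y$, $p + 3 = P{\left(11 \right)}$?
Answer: $- \frac{51340657}{210} \approx -2.4448 \cdot 10^{5}$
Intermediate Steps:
$w{\left(d \right)} = - 3 d$
$p = 3$ ($p = -3 + 6 = 3$)
$g{\left(Y \right)} = Y - 2 Y^{2}$ ($g{\left(Y \right)} = \left(Y^{2} + - 3 Y Y\right) + Y = \left(Y^{2} - 3 Y^{2}\right) + Y = - 2 Y^{2} + Y = Y - 2 Y^{2}$)
$n{\left(k \right)} = -210$ ($n{\left(k \right)} = - 10 \left(1 - -20\right) = - 10 \left(1 + 20\right) = \left(-10\right) 21 = -210$)
$Q{\left(q \right)} = \frac{3}{q}$
$\frac{26737}{n{\left(164 \right)}} - \frac{3984}{Q{\left(184 \right)}} = \frac{26737}{-210} - \frac{3984}{3 \cdot \frac{1}{184}} = 26737 \left(- \frac{1}{210}\right) - \frac{3984}{3 \cdot \frac{1}{184}} = - \frac{26737}{210} - \frac{3984}{\frac{3}{184}} = - \frac{26737}{210} - 244352 = - \frac{51340657}{210}$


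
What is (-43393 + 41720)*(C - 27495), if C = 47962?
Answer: -34241291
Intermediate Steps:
(-43393 + 41720)*(C - 27495) = (-43393 + 41720)*(47962 - 27495) = -1673*20467 = -34241291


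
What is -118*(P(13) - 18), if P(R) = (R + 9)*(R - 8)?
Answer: -10856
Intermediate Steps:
P(R) = (-8 + R)*(9 + R) (P(R) = (9 + R)*(-8 + R) = (-8 + R)*(9 + R))
-118*(P(13) - 18) = -118*((-72 + 13 + 13²) - 18) = -118*((-72 + 13 + 169) - 18) = -118*(110 - 18) = -118*92 = -10856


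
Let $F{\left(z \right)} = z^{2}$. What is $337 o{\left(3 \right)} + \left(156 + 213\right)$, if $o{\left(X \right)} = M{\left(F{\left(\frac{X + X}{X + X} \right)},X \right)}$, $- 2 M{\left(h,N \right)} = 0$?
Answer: $369$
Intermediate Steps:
$M{\left(h,N \right)} = 0$ ($M{\left(h,N \right)} = \left(- \frac{1}{2}\right) 0 = 0$)
$o{\left(X \right)} = 0$
$337 o{\left(3 \right)} + \left(156 + 213\right) = 337 \cdot 0 + \left(156 + 213\right) = 0 + 369 = 369$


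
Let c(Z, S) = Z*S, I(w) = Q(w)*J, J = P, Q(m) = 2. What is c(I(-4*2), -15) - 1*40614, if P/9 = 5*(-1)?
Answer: -39264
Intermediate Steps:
P = -45 (P = 9*(5*(-1)) = 9*(-5) = -45)
J = -45
I(w) = -90 (I(w) = 2*(-45) = -90)
c(Z, S) = S*Z
c(I(-4*2), -15) - 1*40614 = -15*(-90) - 1*40614 = 1350 - 40614 = -39264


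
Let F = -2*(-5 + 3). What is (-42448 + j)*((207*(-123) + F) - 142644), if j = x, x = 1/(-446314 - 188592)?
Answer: 4530404300830789/634906 ≈ 7.1356e+9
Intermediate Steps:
F = 4 (F = -2*(-2) = 4)
x = -1/634906 (x = 1/(-634906) = -1/634906 ≈ -1.5750e-6)
j = -1/634906 ≈ -1.5750e-6
(-42448 + j)*((207*(-123) + F) - 142644) = (-42448 - 1/634906)*((207*(-123) + 4) - 142644) = -26950489889*((-25461 + 4) - 142644)/634906 = -26950489889*(-25457 - 142644)/634906 = -26950489889/634906*(-168101) = 4530404300830789/634906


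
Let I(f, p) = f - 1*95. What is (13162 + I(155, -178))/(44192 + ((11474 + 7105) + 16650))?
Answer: 13222/79421 ≈ 0.16648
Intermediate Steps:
I(f, p) = -95 + f (I(f, p) = f - 95 = -95 + f)
(13162 + I(155, -178))/(44192 + ((11474 + 7105) + 16650)) = (13162 + (-95 + 155))/(44192 + ((11474 + 7105) + 16650)) = (13162 + 60)/(44192 + (18579 + 16650)) = 13222/(44192 + 35229) = 13222/79421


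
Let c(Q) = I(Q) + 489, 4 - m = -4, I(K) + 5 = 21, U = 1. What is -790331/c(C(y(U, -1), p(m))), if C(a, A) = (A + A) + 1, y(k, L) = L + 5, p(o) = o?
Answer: -790331/505 ≈ -1565.0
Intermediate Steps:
I(K) = 16 (I(K) = -5 + 21 = 16)
m = 8 (m = 4 - 1*(-4) = 4 + 4 = 8)
y(k, L) = 5 + L
C(a, A) = 1 + 2*A (C(a, A) = 2*A + 1 = 1 + 2*A)
c(Q) = 505 (c(Q) = 16 + 489 = 505)
-790331/c(C(y(U, -1), p(m))) = -790331/505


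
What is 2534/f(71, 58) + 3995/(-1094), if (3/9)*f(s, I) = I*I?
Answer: -4693168/1380081 ≈ -3.4006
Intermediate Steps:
f(s, I) = 3*I² (f(s, I) = 3*(I*I) = 3*I²)
2534/f(71, 58) + 3995/(-1094) = 2534/((3*58²)) + 3995/(-1094) = 2534/((3*3364)) + 3995*(-1/1094) = 2534/10092 - 3995/1094 = 2534*(1/10092) - 3995/1094 = 1267/5046 - 3995/1094 = -4693168/1380081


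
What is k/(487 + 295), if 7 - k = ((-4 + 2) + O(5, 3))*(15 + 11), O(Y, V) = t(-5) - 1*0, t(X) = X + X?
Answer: 319/782 ≈ 0.40793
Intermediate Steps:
t(X) = 2*X
O(Y, V) = -10 (O(Y, V) = 2*(-5) - 1*0 = -10 + 0 = -10)
k = 319 (k = 7 - ((-4 + 2) - 10)*(15 + 11) = 7 - (-2 - 10)*26 = 7 - (-12)*26 = 7 - 1*(-312) = 7 + 312 = 319)
k/(487 + 295) = 319/(487 + 295) = 319/782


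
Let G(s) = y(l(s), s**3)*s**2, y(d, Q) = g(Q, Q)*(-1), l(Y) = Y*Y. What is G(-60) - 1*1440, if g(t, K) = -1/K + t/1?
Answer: 46655913599/60 ≈ 7.7760e+8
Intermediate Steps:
g(t, K) = t - 1/K (g(t, K) = -1/K + t*1 = -1/K + t = t - 1/K)
l(Y) = Y**2
y(d, Q) = 1/Q - Q (y(d, Q) = (Q - 1/Q)*(-1) = 1/Q - Q)
G(s) = s**2*(s**(-3) - s**3) (G(s) = (1/(s**3) - s**3)*s**2 = (s**(-3) - s**3)*s**2 = s**2*(s**(-3) - s**3))
G(-60) - 1*1440 = (1 - 1*(-60)**6)/(-60) - 1*1440 = -(1 - 1*46656000000)/60 - 1440 = -(1 - 46656000000)/60 - 1440 = -1/60*(-46655999999) - 1440 = 46655999999/60 - 1440 = 46655913599/60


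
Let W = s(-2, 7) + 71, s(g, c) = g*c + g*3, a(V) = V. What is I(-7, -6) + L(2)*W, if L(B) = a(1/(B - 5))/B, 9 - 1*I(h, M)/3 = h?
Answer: 79/2 ≈ 39.500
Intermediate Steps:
I(h, M) = 27 - 3*h
L(B) = 1/(B*(-5 + B)) (L(B) = 1/((B - 5)*B) = 1/((-5 + B)*B) = 1/(B*(-5 + B)))
s(g, c) = 3*g + c*g (s(g, c) = c*g + 3*g = 3*g + c*g)
W = 51 (W = -2*(3 + 7) + 71 = -2*10 + 71 = -20 + 71 = 51)
I(-7, -6) + L(2)*W = (27 - 3*(-7)) + (1/(2*(-5 + 2)))*51 = (27 + 21) + ((½)/(-3))*51 = 48 + ((½)*(-⅓))*51 = 48 - ⅙*51 = 48 - 17/2 = 79/2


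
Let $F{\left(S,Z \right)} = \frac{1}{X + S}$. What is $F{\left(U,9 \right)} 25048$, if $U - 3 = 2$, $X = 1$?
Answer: $\frac{12524}{3} \approx 4174.7$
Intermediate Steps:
$U = 5$ ($U = 3 + 2 = 5$)
$F{\left(S,Z \right)} = \frac{1}{1 + S}$
$F{\left(U,9 \right)} 25048 = \frac{1}{1 + 5} \cdot 25048 = \frac{1}{6} \cdot 25048 = \frac{12524}{3}$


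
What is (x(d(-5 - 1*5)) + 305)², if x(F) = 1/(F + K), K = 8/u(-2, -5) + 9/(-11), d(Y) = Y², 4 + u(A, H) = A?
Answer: 969984674884/10426441 ≈ 93031.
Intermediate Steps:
u(A, H) = -4 + A
K = -71/33 (K = 8/(-4 - 2) + 9/(-11) = 8/(-6) + 9*(-1/11) = 8*(-⅙) - 9/11 = -4/3 - 9/11 = -71/33 ≈ -2.1515)
x(F) = 1/(-71/33 + F) (x(F) = 1/(F - 71/33) = 1/(-71/33 + F))
(x(d(-5 - 1*5)) + 305)² = (33/(-71 + 33*(-5 - 1*5)²) + 305)² = (33/(-71 + 33*(-5 - 5)²) + 305)² = (33/(-71 + 33*(-10)²) + 305)² = (33/(-71 + 33*100) + 305)² = (33/(-71 + 3300) + 305)² = (33/3229 + 305)² = (984878/3229)² = 969984674884/10426441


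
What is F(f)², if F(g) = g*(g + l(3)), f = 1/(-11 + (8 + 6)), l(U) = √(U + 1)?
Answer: 49/81 ≈ 0.60494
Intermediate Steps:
l(U) = √(1 + U)
f = ⅓ (f = 1/(-11 + 14) = 1/3 = ⅓ ≈ 0.33333)
F(g) = g*(2 + g) (F(g) = g*(g + √(1 + 3)) = g*(g + √4) = g*(g + 2) = g*(2 + g))
F(f)² = ((2 + ⅓)/3)² = ((⅓)*(7/3))² = (7/9)² = 49/81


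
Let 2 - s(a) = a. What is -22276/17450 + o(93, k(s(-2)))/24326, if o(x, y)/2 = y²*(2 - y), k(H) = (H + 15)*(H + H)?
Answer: -30372831494/106122175 ≈ -286.21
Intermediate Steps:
s(a) = 2 - a
k(H) = 2*H*(15 + H) (k(H) = (15 + H)*(2*H) = 2*H*(15 + H))
o(x, y) = 2*y²*(2 - y) (o(x, y) = 2*(y²*(2 - y)) = 2*y²*(2 - y))
-22276/17450 + o(93, k(s(-2)))/24326 = -22276/17450 + (2*(2*(2 - 1*(-2))*(15 + (2 - 1*(-2))))²*(2 - 2*(2 - 1*(-2))*(15 + (2 - 1*(-2)))))/24326 = -22276*1/17450 + (2*(2*(2 + 2)*(15 + (2 + 2)))²*(2 - 2*(2 + 2)*(15 + (2 + 2))))*(1/24326) = -11138/8725 + (2*(2*4*(15 + 4))²*(2 - 2*4*(15 + 4)))*(1/24326) = -11138/8725 + (2*(2*4*19)²*(2 - 2*4*19))*(1/24326) = -11138/8725 + (2*152²*(2 - 1*152))*(1/24326) = -11138/8725 + (2*23104*(2 - 152))*(1/24326) = -11138/8725 + (2*23104*(-150))*(1/24326) = -11138/8725 - 6931200*1/24326 = -11138/8725 - 3465600/12163 = -30372831494/106122175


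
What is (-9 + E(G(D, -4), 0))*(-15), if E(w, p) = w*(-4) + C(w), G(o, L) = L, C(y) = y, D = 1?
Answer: -45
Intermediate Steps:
E(w, p) = -3*w (E(w, p) = w*(-4) + w = -4*w + w = -3*w)
(-9 + E(G(D, -4), 0))*(-15) = (-9 - 3*(-4))*(-15) = (-9 + 12)*(-15) = 3*(-15) = -45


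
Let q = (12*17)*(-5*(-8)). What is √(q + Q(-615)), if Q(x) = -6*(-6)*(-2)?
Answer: 2*√2022 ≈ 89.933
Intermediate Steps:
Q(x) = -72 (Q(x) = 36*(-2) = -72)
q = 8160 (q = 204*40 = 8160)
√(q + Q(-615)) = √(8160 - 72) = √8088 = 2*√2022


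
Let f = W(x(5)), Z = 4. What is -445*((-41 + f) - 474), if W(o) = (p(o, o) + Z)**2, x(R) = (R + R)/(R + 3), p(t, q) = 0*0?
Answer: 222055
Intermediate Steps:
p(t, q) = 0
x(R) = 2*R/(3 + R) (x(R) = (2*R)/(3 + R) = 2*R/(3 + R))
W(o) = 16 (W(o) = (0 + 4)**2 = 4**2 = 16)
f = 16
-445*((-41 + f) - 474) = -445*((-41 + 16) - 474) = -445*(-25 - 474) = -445*(-499) = 222055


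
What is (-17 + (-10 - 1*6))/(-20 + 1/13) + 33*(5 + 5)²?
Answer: 855129/259 ≈ 3301.7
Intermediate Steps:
(-17 + (-10 - 1*6))/(-20 + 1/13) + 33*(5 + 5)² = (-17 + (-10 - 6))/(-20 + 1/13) + 33*10² = (-17 - 16)/(-259/13) + 33*100 = -33*(-13/259) + 3300 = 429/259 + 3300 = 855129/259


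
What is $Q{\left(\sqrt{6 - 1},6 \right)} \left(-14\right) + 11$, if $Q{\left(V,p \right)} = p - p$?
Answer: $11$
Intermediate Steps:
$Q{\left(V,p \right)} = 0$
$Q{\left(\sqrt{6 - 1},6 \right)} \left(-14\right) + 11 = 0 \left(-14\right) + 11 = 0 + 11 = 11$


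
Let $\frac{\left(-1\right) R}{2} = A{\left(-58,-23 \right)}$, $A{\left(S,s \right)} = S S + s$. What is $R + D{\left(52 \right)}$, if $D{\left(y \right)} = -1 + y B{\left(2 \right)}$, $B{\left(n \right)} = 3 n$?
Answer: $-6371$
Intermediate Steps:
$A{\left(S,s \right)} = s + S^{2}$ ($A{\left(S,s \right)} = S^{2} + s = s + S^{2}$)
$D{\left(y \right)} = -1 + 6 y$ ($D{\left(y \right)} = -1 + y 3 \cdot 2 = -1 + y 6 = -1 + 6 y$)
$R = -6682$ ($R = - 2 \left(-23 + \left(-58\right)^{2}\right) = - 2 \left(-23 + 3364\right) = \left(-2\right) 3341 = -6682$)
$R + D{\left(52 \right)} = -6682 + \left(-1 + 6 \cdot 52\right) = -6682 + \left(-1 + 312\right) = -6682 + 311 = -6371$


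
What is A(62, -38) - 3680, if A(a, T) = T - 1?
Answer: -3719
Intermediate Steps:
A(a, T) = -1 + T
A(62, -38) - 3680 = (-1 - 38) - 3680 = -39 - 3680 = -3719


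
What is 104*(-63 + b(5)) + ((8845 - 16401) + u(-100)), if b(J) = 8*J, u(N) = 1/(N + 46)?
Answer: -537193/54 ≈ -9948.0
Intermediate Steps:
u(N) = 1/(46 + N)
104*(-63 + b(5)) + ((8845 - 16401) + u(-100)) = 104*(-63 + 8*5) + ((8845 - 16401) + 1/(46 - 100)) = 104*(-63 + 40) + (-7556 + 1/(-54)) = 104*(-23) + (-7556 - 1/54) = -2392 - 408025/54 = -537193/54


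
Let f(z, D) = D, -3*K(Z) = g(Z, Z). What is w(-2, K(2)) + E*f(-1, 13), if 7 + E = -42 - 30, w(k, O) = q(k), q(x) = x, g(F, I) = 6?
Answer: -1029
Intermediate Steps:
K(Z) = -2 (K(Z) = -⅓*6 = -2)
w(k, O) = k
E = -79 (E = -7 + (-42 - 30) = -7 - 72 = -79)
w(-2, K(2)) + E*f(-1, 13) = -2 - 79*13 = -2 - 1027 = -1029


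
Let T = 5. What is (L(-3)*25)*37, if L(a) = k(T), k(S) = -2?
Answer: -1850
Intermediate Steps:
L(a) = -2
(L(-3)*25)*37 = -2*25*37 = -50*37 = -1850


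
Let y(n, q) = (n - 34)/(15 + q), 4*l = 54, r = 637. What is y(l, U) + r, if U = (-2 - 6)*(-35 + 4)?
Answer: 335021/526 ≈ 636.92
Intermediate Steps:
U = 248 (U = -8*(-31) = 248)
l = 27/2 (l = (¼)*54 = 27/2 ≈ 13.500)
y(n, q) = (-34 + n)/(15 + q)
y(l, U) + r = (-34 + 27/2)/(15 + 248) + 637 = -41/2/263 + 637 = (1/263)*(-41/2) + 637 = -41/526 + 637 = 335021/526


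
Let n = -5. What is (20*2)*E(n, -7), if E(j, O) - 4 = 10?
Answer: 560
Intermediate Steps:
E(j, O) = 14 (E(j, O) = 4 + 10 = 14)
(20*2)*E(n, -7) = (20*2)*14 = 40*14 = 560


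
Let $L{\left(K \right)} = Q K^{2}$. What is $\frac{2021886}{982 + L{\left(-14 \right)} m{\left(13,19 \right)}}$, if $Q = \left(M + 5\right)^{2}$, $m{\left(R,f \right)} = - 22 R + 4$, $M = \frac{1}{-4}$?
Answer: $- \frac{4043772}{2492185} \approx -1.6226$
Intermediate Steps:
$M = - \frac{1}{4} \approx -0.25$
$m{\left(R,f \right)} = 4 - 22 R$
$Q = \frac{361}{16}$ ($Q = \left(- \frac{1}{4} + 5\right)^{2} = \left(\frac{19}{4}\right)^{2} = \frac{361}{16} \approx 22.563$)
$L{\left(K \right)} = \frac{361 K^{2}}{16}$
$\frac{2021886}{982 + L{\left(-14 \right)} m{\left(13,19 \right)}} = \frac{2021886}{982 + \frac{361 \left(-14\right)^{2}}{16} \left(4 - 286\right)} = \frac{2021886}{982 + \frac{361}{16} \cdot 196 \left(4 - 286\right)} = \frac{2021886}{982 + \frac{17689}{4} \left(-282\right)} = \frac{2021886}{982 - \frac{2494149}{2}} = \frac{2021886}{- \frac{2492185}{2}} = 2021886 \left(- \frac{2}{2492185}\right) = - \frac{4043772}{2492185}$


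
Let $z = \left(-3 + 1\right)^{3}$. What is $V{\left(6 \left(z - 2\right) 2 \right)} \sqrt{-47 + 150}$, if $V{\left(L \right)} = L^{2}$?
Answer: $14400 \sqrt{103} \approx 1.4614 \cdot 10^{5}$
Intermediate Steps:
$z = -8$ ($z = \left(-2\right)^{3} = -8$)
$V{\left(6 \left(z - 2\right) 2 \right)} \sqrt{-47 + 150} = \left(6 \left(-8 - 2\right) 2\right)^{2} \sqrt{-47 + 150} = \left(6 \left(\left(-10\right) 2\right)\right)^{2} \sqrt{103} = \left(6 \left(-20\right)\right)^{2} \sqrt{103} = \left(-120\right)^{2} \sqrt{103} = 14400 \sqrt{103}$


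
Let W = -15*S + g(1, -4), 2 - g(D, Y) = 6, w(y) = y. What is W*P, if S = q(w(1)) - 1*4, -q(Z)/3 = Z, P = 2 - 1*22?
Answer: -2020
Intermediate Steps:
P = -20 (P = 2 - 22 = -20)
q(Z) = -3*Z
g(D, Y) = -4 (g(D, Y) = 2 - 1*6 = 2 - 6 = -4)
S = -7 (S = -3*1 - 1*4 = -3 - 4 = -7)
W = 101 (W = -15*(-7) - 4 = 105 - 4 = 101)
W*P = 101*(-20) = -2020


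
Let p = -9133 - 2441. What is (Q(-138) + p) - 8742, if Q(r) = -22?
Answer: -20338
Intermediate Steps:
p = -11574
(Q(-138) + p) - 8742 = (-22 - 11574) - 8742 = -11596 - 8742 = -20338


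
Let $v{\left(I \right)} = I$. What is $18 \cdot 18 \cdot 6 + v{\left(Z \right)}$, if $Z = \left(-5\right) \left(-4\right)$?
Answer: $1964$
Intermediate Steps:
$Z = 20$
$18 \cdot 18 \cdot 6 + v{\left(Z \right)} = 18 \cdot 18 \cdot 6 + 20 = 324 \cdot 6 + 20 = 1944 + 20 = 1964$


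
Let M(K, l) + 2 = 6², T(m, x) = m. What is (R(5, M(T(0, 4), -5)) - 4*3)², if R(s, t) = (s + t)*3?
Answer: 11025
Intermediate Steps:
M(K, l) = 34 (M(K, l) = -2 + 6² = -2 + 36 = 34)
R(s, t) = 3*s + 3*t
(R(5, M(T(0, 4), -5)) - 4*3)² = ((3*5 + 3*34) - 4*3)² = ((15 + 102) - 12)² = (117 - 12)² = 105² = 11025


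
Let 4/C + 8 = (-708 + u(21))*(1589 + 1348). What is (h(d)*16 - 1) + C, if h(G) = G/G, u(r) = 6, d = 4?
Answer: 15463363/1030891 ≈ 15.000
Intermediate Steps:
C = -2/1030891 (C = 4/(-8 + (-708 + 6)*(1589 + 1348)) = 4/(-8 - 702*2937) = 4/(-8 - 2061774) = 4/(-2061782) = 4*(-1/2061782) = -2/1030891 ≈ -1.9401e-6)
h(G) = 1
(h(d)*16 - 1) + C = (1*16 - 1) - 2/1030891 = (16 - 1) - 2/1030891 = 15 - 2/1030891 = 15463363/1030891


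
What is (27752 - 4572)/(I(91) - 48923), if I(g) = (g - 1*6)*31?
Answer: -5795/11572 ≈ -0.50078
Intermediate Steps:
I(g) = -186 + 31*g (I(g) = (g - 6)*31 = (-6 + g)*31 = -186 + 31*g)
(27752 - 4572)/(I(91) - 48923) = (27752 - 4572)/((-186 + 31*91) - 48923) = 23180/((-186 + 2821) - 48923) = 23180/(2635 - 48923) = 23180/(-46288) = 23180*(-1/46288) = -5795/11572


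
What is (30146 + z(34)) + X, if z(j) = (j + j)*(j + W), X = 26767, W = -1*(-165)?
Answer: 70445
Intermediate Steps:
W = 165
z(j) = 2*j*(165 + j) (z(j) = (j + j)*(j + 165) = (2*j)*(165 + j) = 2*j*(165 + j))
(30146 + z(34)) + X = (30146 + 2*34*(165 + 34)) + 26767 = (30146 + 2*34*199) + 26767 = (30146 + 13532) + 26767 = 43678 + 26767 = 70445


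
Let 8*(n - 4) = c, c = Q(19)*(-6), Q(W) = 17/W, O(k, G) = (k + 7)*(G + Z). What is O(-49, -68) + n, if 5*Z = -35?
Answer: 239653/76 ≈ 3153.3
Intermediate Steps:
Z = -7 (Z = (⅕)*(-35) = -7)
O(k, G) = (-7 + G)*(7 + k) (O(k, G) = (k + 7)*(G - 7) = (7 + k)*(-7 + G) = (-7 + G)*(7 + k))
c = -102/19 (c = (17/19)*(-6) = -102/19 ≈ -5.3684)
n = 253/76 (n = 4 + (⅛)*(-102/19) = 4 - 51/76 = 253/76 ≈ 3.3289)
O(-49, -68) + n = (-49 - 7*(-49) + 7*(-68) - 68*(-49)) + 253/76 = (-49 + 343 - 476 + 3332) + 253/76 = 3150 + 253/76 = 239653/76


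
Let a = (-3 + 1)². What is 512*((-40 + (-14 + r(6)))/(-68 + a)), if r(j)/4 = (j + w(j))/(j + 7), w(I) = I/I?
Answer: 5392/13 ≈ 414.77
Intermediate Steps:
w(I) = 1
a = 4 (a = (-2)² = 4)
r(j) = 4*(1 + j)/(7 + j) (r(j) = 4*((j + 1)/(j + 7)) = 4*((1 + j)/(7 + j)) = 4*(1 + j)/(7 + j))
512*((-40 + (-14 + r(6)))/(-68 + a)) = 512*((-40 + (-14 + 4*(1 + 6)/(7 + 6)))/(-68 + 4)) = 512*((-40 + (-14 + 4*7/13))/(-64)) = 512*((-40 + (-14 + 4*(1/13)*7))*(-1/64)) = 512*((-40 + (-14 + 28/13))*(-1/64)) = 512*((-40 - 154/13)*(-1/64)) = 512*(-674/13*(-1/64)) = 512*(337/416) = 5392/13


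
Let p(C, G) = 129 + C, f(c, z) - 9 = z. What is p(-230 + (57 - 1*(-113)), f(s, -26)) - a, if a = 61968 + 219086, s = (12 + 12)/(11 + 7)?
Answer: -280985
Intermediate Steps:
s = 4/3 (s = 24/18 = 24*(1/18) = 4/3 ≈ 1.3333)
f(c, z) = 9 + z
a = 281054
p(-230 + (57 - 1*(-113)), f(s, -26)) - a = (129 + (-230 + (57 - 1*(-113)))) - 1*281054 = (129 + (-230 + (57 + 113))) - 281054 = (129 + (-230 + 170)) - 281054 = (129 - 60) - 281054 = 69 - 281054 = -280985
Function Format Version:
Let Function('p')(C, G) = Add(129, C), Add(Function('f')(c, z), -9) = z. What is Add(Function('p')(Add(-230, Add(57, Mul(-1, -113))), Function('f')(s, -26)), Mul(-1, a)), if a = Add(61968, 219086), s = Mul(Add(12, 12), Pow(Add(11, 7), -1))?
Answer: -280985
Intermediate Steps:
s = Rational(4, 3) (s = Mul(24, Pow(18, -1)) = Mul(24, Rational(1, 18)) = Rational(4, 3) ≈ 1.3333)
Function('f')(c, z) = Add(9, z)
a = 281054
Add(Function('p')(Add(-230, Add(57, Mul(-1, -113))), Function('f')(s, -26)), Mul(-1, a)) = Add(Add(129, Add(-230, Add(57, Mul(-1, -113)))), Mul(-1, 281054)) = Add(Add(129, Add(-230, Add(57, 113))), -281054) = Add(Add(129, Add(-230, 170)), -281054) = Add(Add(129, -60), -281054) = Add(69, -281054) = -280985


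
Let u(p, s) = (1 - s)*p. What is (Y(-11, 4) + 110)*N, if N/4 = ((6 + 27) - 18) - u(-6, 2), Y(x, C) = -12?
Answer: 3528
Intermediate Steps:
u(p, s) = p*(1 - s)
N = 36 (N = 4*(((6 + 27) - 18) - (-6)*(1 - 1*2)) = 4*((33 - 18) - (-6)*(1 - 2)) = 4*(15 - (-6)*(-1)) = 4*(15 - 1*6) = 4*(15 - 6) = 4*9 = 36)
(Y(-11, 4) + 110)*N = (-12 + 110)*36 = 98*36 = 3528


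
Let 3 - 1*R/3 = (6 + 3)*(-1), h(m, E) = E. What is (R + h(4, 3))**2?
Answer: 1521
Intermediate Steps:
R = 36 (R = 9 - 3*(6 + 3)*(-1) = 9 - 27*(-1) = 9 - 3*(-9) = 9 + 27 = 36)
(R + h(4, 3))**2 = (36 + 3)**2 = 39**2 = 1521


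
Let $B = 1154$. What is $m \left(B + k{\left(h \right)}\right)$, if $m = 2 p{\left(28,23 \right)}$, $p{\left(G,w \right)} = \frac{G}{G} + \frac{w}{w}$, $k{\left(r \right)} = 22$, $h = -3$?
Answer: $4704$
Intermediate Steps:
$p{\left(G,w \right)} = 2$ ($p{\left(G,w \right)} = 1 + 1 = 2$)
$m = 4$ ($m = 2 \cdot 2 = 4$)
$m \left(B + k{\left(h \right)}\right) = 4 \left(1154 + 22\right) = 4 \cdot 1176 = 4704$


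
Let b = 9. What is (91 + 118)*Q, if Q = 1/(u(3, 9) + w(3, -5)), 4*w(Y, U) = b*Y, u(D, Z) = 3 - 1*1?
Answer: 836/35 ≈ 23.886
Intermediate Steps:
u(D, Z) = 2 (u(D, Z) = 3 - 1 = 2)
w(Y, U) = 9*Y/4 (w(Y, U) = (9*Y)/4 = 9*Y/4)
Q = 4/35 (Q = 1/(2 + (9/4)*3) = 1/(2 + 27/4) = 1/(35/4) = 4/35 ≈ 0.11429)
(91 + 118)*Q = (91 + 118)*(4/35) = 209*(4/35) = 836/35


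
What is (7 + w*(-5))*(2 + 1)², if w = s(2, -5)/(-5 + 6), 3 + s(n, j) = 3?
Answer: 63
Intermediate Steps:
s(n, j) = 0 (s(n, j) = -3 + 3 = 0)
w = 0 (w = 0/(-5 + 6) = 0/1 = 0*1 = 0)
(7 + w*(-5))*(2 + 1)² = (7 + 0*(-5))*(2 + 1)² = (7 + 0)*3² = 7*9 = 63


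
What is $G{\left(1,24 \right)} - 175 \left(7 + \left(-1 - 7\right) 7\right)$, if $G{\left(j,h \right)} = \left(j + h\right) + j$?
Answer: $8601$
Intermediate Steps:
$G{\left(j,h \right)} = h + 2 j$ ($G{\left(j,h \right)} = \left(h + j\right) + j = h + 2 j$)
$G{\left(1,24 \right)} - 175 \left(7 + \left(-1 - 7\right) 7\right) = \left(24 + 2 \cdot 1\right) - 175 \left(7 + \left(-1 - 7\right) 7\right) = \left(24 + 2\right) - 175 \left(7 + \left(-1 - 7\right) 7\right) = 26 - 175 \left(7 - 56\right) = 26 - -8575 = 26 + 8575 = 8601$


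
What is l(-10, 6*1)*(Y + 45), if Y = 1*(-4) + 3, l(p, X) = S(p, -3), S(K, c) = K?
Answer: -440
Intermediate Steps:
l(p, X) = p
Y = -1 (Y = -4 + 3 = -1)
l(-10, 6*1)*(Y + 45) = -10*(-1 + 45) = -10*44 = -440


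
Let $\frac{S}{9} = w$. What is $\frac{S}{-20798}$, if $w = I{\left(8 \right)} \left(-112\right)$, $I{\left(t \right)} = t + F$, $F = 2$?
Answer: $\frac{5040}{10399} \approx 0.48466$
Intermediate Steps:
$I{\left(t \right)} = 2 + t$ ($I{\left(t \right)} = t + 2 = 2 + t$)
$w = -1120$ ($w = \left(2 + 8\right) \left(-112\right) = 10 \left(-112\right) = -1120$)
$S = -10080$ ($S = 9 \left(-1120\right) = -10080$)
$\frac{S}{-20798} = - \frac{10080}{-20798} = \left(-10080\right) \left(- \frac{1}{20798}\right) = \frac{5040}{10399}$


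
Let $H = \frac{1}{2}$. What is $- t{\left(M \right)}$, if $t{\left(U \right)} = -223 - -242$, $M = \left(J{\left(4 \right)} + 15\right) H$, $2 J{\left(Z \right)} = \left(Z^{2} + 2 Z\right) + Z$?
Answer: $-19$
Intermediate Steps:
$J{\left(Z \right)} = \frac{Z^{2}}{2} + \frac{3 Z}{2}$ ($J{\left(Z \right)} = \frac{\left(Z^{2} + 2 Z\right) + Z}{2} = \frac{Z^{2} + 3 Z}{2} = \frac{Z^{2}}{2} + \frac{3 Z}{2}$)
$H = \frac{1}{2} \approx 0.5$
$M = \frac{29}{2}$ ($M = \left(\frac{1}{2} \cdot 4 \left(3 + 4\right) + 15\right) \frac{1}{2} = \left(\frac{1}{2} \cdot 4 \cdot 7 + 15\right) \frac{1}{2} = \left(14 + 15\right) \frac{1}{2} = 29 \cdot \frac{1}{2} = \frac{29}{2} \approx 14.5$)
$t{\left(U \right)} = 19$ ($t{\left(U \right)} = -223 + 242 = 19$)
$- t{\left(M \right)} = \left(-1\right) 19 = -19$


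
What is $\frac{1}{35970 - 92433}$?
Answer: $- \frac{1}{56463} \approx -1.7711 \cdot 10^{-5}$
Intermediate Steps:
$\frac{1}{35970 - 92433} = \frac{1}{-56463} = - \frac{1}{56463}$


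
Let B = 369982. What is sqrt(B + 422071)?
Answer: sqrt(792053) ≈ 889.97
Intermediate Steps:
sqrt(B + 422071) = sqrt(369982 + 422071) = sqrt(792053)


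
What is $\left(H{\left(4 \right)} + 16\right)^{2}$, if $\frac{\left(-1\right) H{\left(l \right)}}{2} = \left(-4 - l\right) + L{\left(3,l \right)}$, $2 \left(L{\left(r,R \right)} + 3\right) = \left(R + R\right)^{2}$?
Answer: $676$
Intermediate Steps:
$L{\left(r,R \right)} = -3 + 2 R^{2}$ ($L{\left(r,R \right)} = -3 + \frac{\left(R + R\right)^{2}}{2} = -3 + \frac{\left(2 R\right)^{2}}{2} = -3 + \frac{4 R^{2}}{2} = -3 + 2 R^{2}$)
$H{\left(l \right)} = 14 - 4 l^{2} + 2 l$ ($H{\left(l \right)} = - 2 \left(\left(-4 - l\right) + \left(-3 + 2 l^{2}\right)\right) = - 2 \left(-7 - l + 2 l^{2}\right) = 14 - 4 l^{2} + 2 l$)
$\left(H{\left(4 \right)} + 16\right)^{2} = \left(\left(14 - 4 \cdot 4^{2} + 2 \cdot 4\right) + 16\right)^{2} = \left(\left(14 - 64 + 8\right) + 16\right)^{2} = \left(-42 + 16\right)^{2} = \left(-26\right)^{2} = 676$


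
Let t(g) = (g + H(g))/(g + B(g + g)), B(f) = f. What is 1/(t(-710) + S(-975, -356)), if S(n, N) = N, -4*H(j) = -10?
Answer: -852/303029 ≈ -0.0028116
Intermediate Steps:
H(j) = 5/2 (H(j) = -¼*(-10) = 5/2)
t(g) = (5/2 + g)/(3*g) (t(g) = (g + 5/2)/(g + (g + g)) = (5/2 + g)/(g + 2*g) = (5/2 + g)/((3*g)) = (5/2 + g)*(1/(3*g)) = (5/2 + g)/(3*g))
1/(t(-710) + S(-975, -356)) = 1/((⅙)*(5 + 2*(-710))/(-710) - 356) = 1/((⅙)*(-1/710)*(5 - 1420) - 356) = 1/((⅙)*(-1/710)*(-1415) - 356) = 1/(283/852 - 356) = 1/(-303029/852) = -852/303029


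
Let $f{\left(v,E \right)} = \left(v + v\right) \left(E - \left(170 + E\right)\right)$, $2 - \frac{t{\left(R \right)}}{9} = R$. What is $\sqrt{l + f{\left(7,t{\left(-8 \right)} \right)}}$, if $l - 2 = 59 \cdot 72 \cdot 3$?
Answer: $\sqrt{10366} \approx 101.81$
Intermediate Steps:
$t{\left(R \right)} = 18 - 9 R$
$l = 12746$ ($l = 2 + 59 \cdot 72 \cdot 3 = 2 + 4248 \cdot 3 = 2 + 12744 = 12746$)
$f{\left(v,E \right)} = - 340 v$ ($f{\left(v,E \right)} = 2 v \left(-170\right) = - 340 v$)
$\sqrt{l + f{\left(7,t{\left(-8 \right)} \right)}} = \sqrt{12746 - 2380} = \sqrt{10366}$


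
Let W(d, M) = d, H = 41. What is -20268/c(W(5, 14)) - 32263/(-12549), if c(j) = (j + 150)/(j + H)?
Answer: -11694783307/1945095 ≈ -6012.4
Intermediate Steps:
c(j) = (150 + j)/(41 + j) (c(j) = (j + 150)/(j + 41) = (150 + j)/(41 + j))
-20268/c(W(5, 14)) - 32263/(-12549) = -20268*(41 + 5)/(150 + 5) - 32263/(-12549) = -20268/(155/46) - 32263*(-1/12549) = -20268/((1/46)*155) + 32263/12549 = -20268/155/46 + 32263/12549 = -20268*46/155 + 32263/12549 = -932328/155 + 32263/12549 = -11694783307/1945095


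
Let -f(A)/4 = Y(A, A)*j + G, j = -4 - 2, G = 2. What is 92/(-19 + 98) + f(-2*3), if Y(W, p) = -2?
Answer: -4332/79 ≈ -54.835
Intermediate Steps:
j = -6
f(A) = -56 (f(A) = -4*(-2*(-6) + 2) = -4*(12 + 2) = -4*14 = -56)
92/(-19 + 98) + f(-2*3) = 92/(-19 + 98) - 56 = 92/79 - 56 = -4332/79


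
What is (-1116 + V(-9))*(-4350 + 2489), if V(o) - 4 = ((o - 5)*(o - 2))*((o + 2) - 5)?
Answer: 5508560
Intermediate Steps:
V(o) = 4 + (-5 + o)*(-3 + o)*(-2 + o) (V(o) = 4 + ((o - 5)*(o - 2))*((o + 2) - 5) = 4 + ((-5 + o)*(-2 + o))*((2 + o) - 5) = 4 + ((-5 + o)*(-2 + o))*(-3 + o) = 4 + (-5 + o)*(-3 + o)*(-2 + o))
(-1116 + V(-9))*(-4350 + 2489) = (-1116 + (-26 + (-9)³ - 10*(-9)² + 31*(-9)))*(-4350 + 2489) = (-1116 + (-26 - 729 - 10*81 - 279))*(-1861) = (-1116 + (-26 - 729 - 810 - 279))*(-1861) = (-1116 - 1844)*(-1861) = -2960*(-1861) = 5508560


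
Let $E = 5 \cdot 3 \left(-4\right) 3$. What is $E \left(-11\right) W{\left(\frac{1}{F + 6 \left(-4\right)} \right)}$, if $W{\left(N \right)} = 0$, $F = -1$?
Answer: $0$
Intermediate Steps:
$E = -180$ ($E = 15 \left(-4\right) 3 = \left(-60\right) 3 = -180$)
$E \left(-11\right) W{\left(\frac{1}{F + 6 \left(-4\right)} \right)} = \left(-180\right) \left(-11\right) 0 = 1980 \cdot 0 = 0$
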